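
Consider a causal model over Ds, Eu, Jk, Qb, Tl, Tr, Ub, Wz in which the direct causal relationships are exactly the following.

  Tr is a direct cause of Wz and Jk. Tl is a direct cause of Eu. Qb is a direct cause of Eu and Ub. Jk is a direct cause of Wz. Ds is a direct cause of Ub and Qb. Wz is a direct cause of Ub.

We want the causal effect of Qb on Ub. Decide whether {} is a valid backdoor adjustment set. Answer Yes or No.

Backdoor paths from Qb to Ub (paths whose first edge points into Qb):
  P1: Qb <- Ds -> Ub
Condition 1 (no descendant of Qb in the set): holds — descendants of Qb are {Eu, Ub}; none are in {}.
Condition 2 (every backdoor path blocked by {}):
  P1: open — no interior node is in the conditioning set.
{} does not satisfy the backdoor criterion.

No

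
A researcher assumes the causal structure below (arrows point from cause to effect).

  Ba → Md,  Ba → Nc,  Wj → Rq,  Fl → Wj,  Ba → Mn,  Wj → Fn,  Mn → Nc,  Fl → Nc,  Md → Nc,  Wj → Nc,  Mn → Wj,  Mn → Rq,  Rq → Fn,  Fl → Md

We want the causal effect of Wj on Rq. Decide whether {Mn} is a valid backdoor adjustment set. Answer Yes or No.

Backdoor paths from Wj to Rq (paths whose first edge points into Wj):
  P1: Wj <- Fl -> Md <- Ba -> Mn -> Rq
  P2: Wj <- Fl -> Md <- Ba -> Nc <- Mn -> Rq
  P3: Wj <- Fl -> Md -> Nc <- Ba -> Mn -> Rq
  P4: Wj <- Fl -> Md -> Nc <- Mn -> Rq
  P5: Wj <- Fl -> Nc <- Ba -> Mn -> Rq
  P6: Wj <- Fl -> Nc <- Mn -> Rq
  P7: Wj <- Fl -> Nc <- Md <- Ba -> Mn -> Rq
  P8: Wj <- Mn -> Rq
Condition 1 (no descendant of Wj in the set): holds — descendants of Wj are {Fn, Nc, Rq}; none are in {Mn}.
Condition 2 (every backdoor path blocked by {Mn}):
  P1: blocked at collider Md (neither it nor any descendant is in the conditioning set).
  P2: blocked at collider Md (neither it nor any descendant is in the conditioning set).
  P3: blocked at collider Nc (neither it nor any descendant is in the conditioning set).
  P4: blocked at collider Nc (neither it nor any descendant is in the conditioning set).
  P5: blocked at collider Nc (neither it nor any descendant is in the conditioning set).
  P6: blocked at collider Nc (neither it nor any descendant is in the conditioning set).
  P7: blocked at collider Nc (neither it nor any descendant is in the conditioning set).
  P8: blocked at fork node Mn ∈ conditioning set.
{Mn} satisfies the backdoor criterion.

Yes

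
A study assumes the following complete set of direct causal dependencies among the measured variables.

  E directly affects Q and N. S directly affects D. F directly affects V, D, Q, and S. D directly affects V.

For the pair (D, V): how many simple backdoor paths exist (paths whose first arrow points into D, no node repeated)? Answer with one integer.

A backdoor path from D to V is any simple undirected path whose first edge points into D (i.e. leaves D via a parent).
Parents of D: {F, S}.
Enumerating:
  P1: D <- F -> V
  P2: D <- S <- F -> V
That exhausts the simple backdoor paths. Count: 2.

2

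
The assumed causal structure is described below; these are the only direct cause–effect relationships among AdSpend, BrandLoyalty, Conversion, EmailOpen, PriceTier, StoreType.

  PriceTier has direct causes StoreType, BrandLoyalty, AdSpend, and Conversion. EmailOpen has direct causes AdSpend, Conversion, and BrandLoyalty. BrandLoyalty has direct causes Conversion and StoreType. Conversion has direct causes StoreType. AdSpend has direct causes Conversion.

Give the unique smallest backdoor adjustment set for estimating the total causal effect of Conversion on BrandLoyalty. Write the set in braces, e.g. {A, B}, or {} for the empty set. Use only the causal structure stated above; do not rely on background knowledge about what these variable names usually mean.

Variables eligible for adjustment (non-descendants of Conversion, excluding Conversion and BrandLoyalty): {StoreType}.
Backdoor paths from Conversion to BrandLoyalty:
  P1: Conversion <- StoreType -> BrandLoyalty
  P2: Conversion <- StoreType -> PriceTier <- AdSpend -> EmailOpen <- BrandLoyalty
  P3: Conversion <- StoreType -> PriceTier <- BrandLoyalty
The empty set is not sufficient: P1 (Conversion <- StoreType -> BrandLoyalty) has no collider blocking it and no conditioned non-collider, so it is open.
Try {StoreType}:
  P1: blocked at fork node StoreType ∈ conditioning set.
  P2: blocked at fork node StoreType ∈ conditioning set.
  P3: blocked at fork node StoreType ∈ conditioning set.
{StoreType} contains no descendant of Conversion and blocks every backdoor path.
{StoreType} is the unique smallest valid adjustment set.

{StoreType}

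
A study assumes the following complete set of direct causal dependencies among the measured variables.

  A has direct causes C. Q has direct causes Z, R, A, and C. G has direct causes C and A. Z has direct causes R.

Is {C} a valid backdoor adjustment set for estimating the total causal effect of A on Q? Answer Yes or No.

Yes

Backdoor paths from A to Q (paths whose first edge points into A):
  P1: A <- C -> Q
Condition 1 (no descendant of A in the set): holds — descendants of A are {G, Q}; none are in {C}.
Condition 2 (every backdoor path blocked by {C}):
  P1: blocked at fork node C ∈ conditioning set.
{C} satisfies the backdoor criterion.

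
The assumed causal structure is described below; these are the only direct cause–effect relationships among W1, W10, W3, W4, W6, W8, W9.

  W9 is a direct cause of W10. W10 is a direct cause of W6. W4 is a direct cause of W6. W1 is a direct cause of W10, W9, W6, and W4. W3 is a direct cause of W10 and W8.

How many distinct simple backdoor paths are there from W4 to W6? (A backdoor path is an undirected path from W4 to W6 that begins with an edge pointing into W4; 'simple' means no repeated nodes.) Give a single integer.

3

A backdoor path from W4 to W6 is any simple undirected path whose first edge points into W4 (i.e. leaves W4 via a parent).
Parents of W4: {W1}.
Enumerating:
  P1: W4 <- W1 -> W9 -> W10 -> W6
  P2: W4 <- W1 -> W10 -> W6
  P3: W4 <- W1 -> W6
That exhausts the simple backdoor paths. Count: 3.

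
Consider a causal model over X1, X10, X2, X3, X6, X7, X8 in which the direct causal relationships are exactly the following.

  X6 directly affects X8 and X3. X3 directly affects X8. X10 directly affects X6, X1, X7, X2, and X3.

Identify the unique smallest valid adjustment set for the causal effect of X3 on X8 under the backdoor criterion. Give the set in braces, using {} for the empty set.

{X6}

Variables eligible for adjustment (non-descendants of X3, excluding X3 and X8): {X1, X10, X2, X6, X7}.
Backdoor paths from X3 to X8:
  P1: X3 <- X10 -> X6 -> X8
  P2: X3 <- X6 -> X8
The empty set is not sufficient: P1 (X3 <- X10 -> X6 -> X8) has no collider blocking it and no conditioned non-collider, so it is open.
Try {X6}:
  P1: blocked at chain node X6 ∈ conditioning set.
  P2: blocked at fork node X6 ∈ conditioning set.
{X6} contains no descendant of X3 and blocks every backdoor path.
No other singleton works — e.g. {X10} leaves P2 open — so {X6} is the unique smallest valid adjustment set.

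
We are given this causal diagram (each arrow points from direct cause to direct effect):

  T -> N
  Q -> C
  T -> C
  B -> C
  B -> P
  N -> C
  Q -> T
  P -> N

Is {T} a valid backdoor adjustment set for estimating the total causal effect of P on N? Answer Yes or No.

Yes

Backdoor paths from P to N (paths whose first edge points into P):
  P1: P <- B -> C <- Q -> T -> N
  P2: P <- B -> C <- T -> N
  P3: P <- B -> C <- N
Condition 1 (no descendant of P in the set): holds — descendants of P are {C, N}; none are in {T}.
Condition 2 (every backdoor path blocked by {T}):
  P1: blocked at collider C (neither it nor any descendant is in the conditioning set).
  P2: blocked at collider C (neither it nor any descendant is in the conditioning set).
  P3: blocked at collider C (neither it nor any descendant is in the conditioning set).
{T} satisfies the backdoor criterion.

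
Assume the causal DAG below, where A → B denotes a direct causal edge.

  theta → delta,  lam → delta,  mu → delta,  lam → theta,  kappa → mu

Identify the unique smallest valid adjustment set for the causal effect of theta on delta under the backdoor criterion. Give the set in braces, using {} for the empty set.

Variables eligible for adjustment (non-descendants of theta, excluding theta and delta): {kappa, lam, mu}.
Backdoor paths from theta to delta:
  P1: theta <- lam -> delta
The empty set is not sufficient: P1 (theta <- lam -> delta) has no collider blocking it and no conditioned non-collider, so it is open.
Try {lam}:
  P1: blocked at fork node lam ∈ conditioning set.
{lam} contains no descendant of theta and blocks every backdoor path.
No other singleton works — e.g. {kappa} leaves P1 open — so {lam} is the unique smallest valid adjustment set.

{lam}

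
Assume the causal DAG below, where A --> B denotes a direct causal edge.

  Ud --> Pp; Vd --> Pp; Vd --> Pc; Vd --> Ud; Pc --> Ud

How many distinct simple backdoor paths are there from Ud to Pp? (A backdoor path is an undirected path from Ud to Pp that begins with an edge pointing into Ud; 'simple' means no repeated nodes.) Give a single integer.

2

A backdoor path from Ud to Pp is any simple undirected path whose first edge points into Ud (i.e. leaves Ud via a parent).
Parents of Ud: {Pc, Vd}.
Enumerating:
  P1: Ud <- Vd -> Pp
  P2: Ud <- Pc <- Vd -> Pp
That exhausts the simple backdoor paths. Count: 2.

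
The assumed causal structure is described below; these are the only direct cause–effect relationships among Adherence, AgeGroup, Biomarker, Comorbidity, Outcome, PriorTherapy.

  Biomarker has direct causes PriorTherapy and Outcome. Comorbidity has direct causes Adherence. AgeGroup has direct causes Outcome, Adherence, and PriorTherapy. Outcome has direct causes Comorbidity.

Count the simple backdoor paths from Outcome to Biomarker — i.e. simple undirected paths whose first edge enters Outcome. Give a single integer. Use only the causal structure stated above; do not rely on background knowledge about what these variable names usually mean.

A backdoor path from Outcome to Biomarker is any simple undirected path whose first edge points into Outcome (i.e. leaves Outcome via a parent).
Parents of Outcome: {Comorbidity}.
Enumerating:
  P1: Outcome <- Comorbidity <- Adherence -> AgeGroup <- PriorTherapy -> Biomarker
That exhausts the simple backdoor paths. Count: 1.

1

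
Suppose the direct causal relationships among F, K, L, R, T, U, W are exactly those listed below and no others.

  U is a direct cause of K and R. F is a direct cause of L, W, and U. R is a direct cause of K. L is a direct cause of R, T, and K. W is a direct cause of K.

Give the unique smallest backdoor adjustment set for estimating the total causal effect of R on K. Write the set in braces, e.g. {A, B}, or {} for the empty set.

Variables eligible for adjustment (non-descendants of R, excluding R and K): {F, L, T, U, W}.
Backdoor paths from R to K:
  P1: R <- L <- F -> U -> K
  P2: R <- L <- F -> W -> K
  P3: R <- L -> K
  P4: R <- U <- F -> L -> K
  P5: R <- U <- F -> W -> K
  P6: R <- U -> K
The empty set is not sufficient: P1 (R <- L <- F -> U -> K) has no collider blocking it and no conditioned non-collider, so it is open.
Try {L, U}:
  P1: blocked at chain node L ∈ conditioning set.
  P2: blocked at chain node L ∈ conditioning set.
  P3: blocked at fork node L ∈ conditioning set.
  P4: blocked at chain node U ∈ conditioning set.
  P5: blocked at chain node U ∈ conditioning set.
  P6: blocked at fork node U ∈ conditioning set.
{L, U} contains no descendant of R and blocks every backdoor path.
Every element of {L, U} is needed (dropping L leaves P2 open; dropping U leaves P5 open), so no proper subset is valid.
Among all size-2 subsets of the eligible variables, only {L, U} blocks every backdoor path, so it is the unique smallest valid adjustment set.

{L, U}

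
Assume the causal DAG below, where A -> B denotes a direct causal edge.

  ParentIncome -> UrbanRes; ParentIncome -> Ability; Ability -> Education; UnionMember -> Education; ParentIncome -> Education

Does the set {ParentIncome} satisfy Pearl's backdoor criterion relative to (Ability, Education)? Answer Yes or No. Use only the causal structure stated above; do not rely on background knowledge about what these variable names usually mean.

Backdoor paths from Ability to Education (paths whose first edge points into Ability):
  P1: Ability <- ParentIncome -> Education
Condition 1 (no descendant of Ability in the set): holds — descendants of Ability are {Education}; none are in {ParentIncome}.
Condition 2 (every backdoor path blocked by {ParentIncome}):
  P1: blocked at fork node ParentIncome ∈ conditioning set.
{ParentIncome} satisfies the backdoor criterion.

Yes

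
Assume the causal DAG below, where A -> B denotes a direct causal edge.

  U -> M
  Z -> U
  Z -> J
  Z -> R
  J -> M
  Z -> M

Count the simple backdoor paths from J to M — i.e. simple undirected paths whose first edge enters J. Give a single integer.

2

A backdoor path from J to M is any simple undirected path whose first edge points into J (i.e. leaves J via a parent).
Parents of J: {Z}.
Enumerating:
  P1: J <- Z -> U -> M
  P2: J <- Z -> M
That exhausts the simple backdoor paths. Count: 2.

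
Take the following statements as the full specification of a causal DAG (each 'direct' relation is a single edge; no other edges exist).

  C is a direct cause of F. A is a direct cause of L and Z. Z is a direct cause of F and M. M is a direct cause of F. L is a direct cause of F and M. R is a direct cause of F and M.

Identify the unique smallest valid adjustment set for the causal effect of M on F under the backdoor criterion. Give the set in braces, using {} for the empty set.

Variables eligible for adjustment (non-descendants of M, excluding M and F): {A, C, L, R, Z}.
Backdoor paths from M to F:
  P1: M <- L <- A -> Z -> F
  P2: M <- L -> F
  P3: M <- R -> F
  P4: M <- Z <- A -> L -> F
  P5: M <- Z -> F
The empty set is not sufficient: P1 (M <- L <- A -> Z -> F) has no collider blocking it and no conditioned non-collider, so it is open.
Try {L, R, Z}:
  P1: blocked at chain node L ∈ conditioning set.
  P2: blocked at fork node L ∈ conditioning set.
  P3: blocked at fork node R ∈ conditioning set.
  P4: blocked at chain node Z ∈ conditioning set.
  P5: blocked at fork node Z ∈ conditioning set.
{L, R, Z} contains no descendant of M and blocks every backdoor path.
Every element of {L, R, Z} is needed (dropping L leaves P2 open; dropping R leaves P3 open; dropping Z leaves P5 open), so no proper subset is valid.
Among all size-3 subsets of the eligible variables, only {L, R, Z} blocks every backdoor path, so it is the unique smallest valid adjustment set.

{L, R, Z}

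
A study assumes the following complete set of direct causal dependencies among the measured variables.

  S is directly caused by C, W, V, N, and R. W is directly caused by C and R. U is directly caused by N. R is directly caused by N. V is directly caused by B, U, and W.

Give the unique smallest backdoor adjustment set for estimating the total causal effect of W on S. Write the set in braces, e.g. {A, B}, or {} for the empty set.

{C, R}

Variables eligible for adjustment (non-descendants of W, excluding W and S): {B, C, N, R, U}.
Backdoor paths from W to S:
  P1: W <- C -> S
  P2: W <- R <- N -> U -> V -> S
  P3: W <- R <- N -> S
  P4: W <- R -> S
The empty set is not sufficient: P1 (W <- C -> S) has no collider blocking it and no conditioned non-collider, so it is open.
Try {C, R}:
  P1: blocked at fork node C ∈ conditioning set.
  P2: blocked at chain node R ∈ conditioning set.
  P3: blocked at chain node R ∈ conditioning set.
  P4: blocked at fork node R ∈ conditioning set.
{C, R} contains no descendant of W and blocks every backdoor path.
Every element of {C, R} is needed (dropping C leaves P1 open; dropping R leaves P2 open), so no proper subset is valid.
Among all size-2 subsets of the eligible variables, only {C, R} blocks every backdoor path, so it is the unique smallest valid adjustment set.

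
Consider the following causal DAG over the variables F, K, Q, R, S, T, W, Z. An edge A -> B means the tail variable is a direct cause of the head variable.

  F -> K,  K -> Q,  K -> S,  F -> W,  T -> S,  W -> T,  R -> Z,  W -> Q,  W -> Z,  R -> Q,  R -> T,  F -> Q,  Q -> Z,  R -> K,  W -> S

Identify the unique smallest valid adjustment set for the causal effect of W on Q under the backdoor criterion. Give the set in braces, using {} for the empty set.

{F}

Variables eligible for adjustment (non-descendants of W, excluding W and Q): {F, K, R}.
Backdoor paths from W to Q:
  P1: W <- F -> K <- R -> Q
  P2: W <- F -> K <- R -> Z <- Q
  P3: W <- F -> K -> Q
  P4: W <- F -> K -> S <- T <- R -> Q
  P5: W <- F -> K -> S <- T <- R -> Z <- Q
  P6: W <- F -> Q
The empty set is not sufficient: P3 (W <- F -> K -> Q) has no collider blocking it and no conditioned non-collider, so it is open.
Try {F}:
  P1: blocked at fork node F ∈ conditioning set.
  P2: blocked at fork node F ∈ conditioning set.
  P3: blocked at fork node F ∈ conditioning set.
  P4: blocked at fork node F ∈ conditioning set.
  P5: blocked at fork node F ∈ conditioning set.
  P6: blocked at fork node F ∈ conditioning set.
{F} contains no descendant of W and blocks every backdoor path.
No other singleton works — e.g. {R} leaves P3 open — so {F} is the unique smallest valid adjustment set.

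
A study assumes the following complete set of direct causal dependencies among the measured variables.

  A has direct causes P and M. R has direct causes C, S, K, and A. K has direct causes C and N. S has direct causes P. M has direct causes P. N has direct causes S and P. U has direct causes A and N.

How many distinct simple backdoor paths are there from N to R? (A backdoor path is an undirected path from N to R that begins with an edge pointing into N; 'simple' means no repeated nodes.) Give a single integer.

6

A backdoor path from N to R is any simple undirected path whose first edge points into N (i.e. leaves N via a parent).
Parents of N: {P, S}.
Enumerating:
  P1: N <- P -> M -> A -> R
  P2: N <- P -> S -> R
  P3: N <- P -> A -> R
  P4: N <- S <- P -> M -> A -> R
  P5: N <- S <- P -> A -> R
  P6: N <- S -> R
That exhausts the simple backdoor paths. Count: 6.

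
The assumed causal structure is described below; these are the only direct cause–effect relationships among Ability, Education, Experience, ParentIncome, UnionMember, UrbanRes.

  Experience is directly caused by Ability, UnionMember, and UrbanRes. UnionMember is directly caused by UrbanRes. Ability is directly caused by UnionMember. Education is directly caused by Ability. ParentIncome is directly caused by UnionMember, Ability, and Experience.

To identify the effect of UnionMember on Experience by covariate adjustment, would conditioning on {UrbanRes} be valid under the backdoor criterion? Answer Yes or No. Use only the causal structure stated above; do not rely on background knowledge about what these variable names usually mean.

Backdoor paths from UnionMember to Experience (paths whose first edge points into UnionMember):
  P1: UnionMember <- UrbanRes -> Experience
Condition 1 (no descendant of UnionMember in the set): holds — descendants of UnionMember are {Ability, Education, Experience, ParentIncome}; none are in {UrbanRes}.
Condition 2 (every backdoor path blocked by {UrbanRes}):
  P1: blocked at fork node UrbanRes ∈ conditioning set.
{UrbanRes} satisfies the backdoor criterion.

Yes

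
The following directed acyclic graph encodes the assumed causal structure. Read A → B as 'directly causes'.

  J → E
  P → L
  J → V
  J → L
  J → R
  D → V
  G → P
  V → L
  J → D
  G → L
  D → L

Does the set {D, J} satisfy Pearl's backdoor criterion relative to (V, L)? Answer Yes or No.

Yes

Backdoor paths from V to L (paths whose first edge points into V):
  P1: V <- J -> D -> L
  P2: V <- J -> L
  P3: V <- D <- J -> L
  P4: V <- D -> L
Condition 1 (no descendant of V in the set): holds — descendants of V are {L}; none are in {D, J}.
Condition 2 (every backdoor path blocked by {D, J}):
  P1: blocked at fork node J ∈ conditioning set.
  P2: blocked at fork node J ∈ conditioning set.
  P3: blocked at chain node D ∈ conditioning set.
  P4: blocked at fork node D ∈ conditioning set.
{D, J} satisfies the backdoor criterion.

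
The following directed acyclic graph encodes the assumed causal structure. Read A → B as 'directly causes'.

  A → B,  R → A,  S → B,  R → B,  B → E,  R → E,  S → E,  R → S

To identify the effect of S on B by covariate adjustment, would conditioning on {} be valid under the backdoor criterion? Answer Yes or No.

No

Backdoor paths from S to B (paths whose first edge points into S):
  P1: S <- R -> A -> B
  P2: S <- R -> B
  P3: S <- R -> E <- B
Condition 1 (no descendant of S in the set): holds — descendants of S are {B, E}; none are in {}.
Condition 2 (every backdoor path blocked by {}):
  P1: open — no interior node is in the conditioning set.
  P2: open — no interior node is in the conditioning set.
  P3: blocked at collider E (neither it nor any descendant is in the conditioning set).
{} does not satisfy the backdoor criterion.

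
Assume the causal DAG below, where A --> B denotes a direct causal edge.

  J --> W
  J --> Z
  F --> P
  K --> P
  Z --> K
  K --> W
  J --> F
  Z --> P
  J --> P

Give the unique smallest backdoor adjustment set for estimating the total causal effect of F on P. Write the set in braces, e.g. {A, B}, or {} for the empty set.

Variables eligible for adjustment (non-descendants of F, excluding F and P): {J, K, W, Z}.
Backdoor paths from F to P:
  P1: F <- J -> Z -> K -> P
  P2: F <- J -> Z -> P
  P3: F <- J -> P
  P4: F <- J -> W <- K <- Z -> P
  P5: F <- J -> W <- K -> P
The empty set is not sufficient: P1 (F <- J -> Z -> K -> P) has no collider blocking it and no conditioned non-collider, so it is open.
Try {J}:
  P1: blocked at fork node J ∈ conditioning set.
  P2: blocked at fork node J ∈ conditioning set.
  P3: blocked at fork node J ∈ conditioning set.
  P4: blocked at fork node J ∈ conditioning set.
  P5: blocked at fork node J ∈ conditioning set.
{J} contains no descendant of F and blocks every backdoor path.
No other singleton works — e.g. {Z} leaves P3 open — so {J} is the unique smallest valid adjustment set.

{J}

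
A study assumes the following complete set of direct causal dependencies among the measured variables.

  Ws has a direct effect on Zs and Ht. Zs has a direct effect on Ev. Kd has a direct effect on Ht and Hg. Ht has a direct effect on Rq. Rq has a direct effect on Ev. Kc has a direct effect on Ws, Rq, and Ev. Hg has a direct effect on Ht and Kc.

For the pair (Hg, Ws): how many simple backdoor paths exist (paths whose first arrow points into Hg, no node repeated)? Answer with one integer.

A backdoor path from Hg to Ws is any simple undirected path whose first edge points into Hg (i.e. leaves Hg via a parent).
Parents of Hg: {Kd}.
Enumerating:
  P1: Hg <- Kd -> Ht <- Ws
  P2: Hg <- Kd -> Ht -> Rq <- Kc -> Ws
  P3: Hg <- Kd -> Ht -> Rq <- Kc -> Ev <- Zs <- Ws
  P4: Hg <- Kd -> Ht -> Rq -> Ev <- Kc -> Ws
  P5: Hg <- Kd -> Ht -> Rq -> Ev <- Zs <- Ws
That exhausts the simple backdoor paths. Count: 5.

5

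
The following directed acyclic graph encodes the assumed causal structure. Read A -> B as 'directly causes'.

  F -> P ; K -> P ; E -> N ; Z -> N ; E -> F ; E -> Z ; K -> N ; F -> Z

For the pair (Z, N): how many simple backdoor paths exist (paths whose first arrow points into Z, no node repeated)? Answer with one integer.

4

A backdoor path from Z to N is any simple undirected path whose first edge points into Z (i.e. leaves Z via a parent).
Parents of Z: {E, F}.
Enumerating:
  P1: Z <- E -> F -> P <- K -> N
  P2: Z <- E -> N
  P3: Z <- F <- E -> N
  P4: Z <- F -> P <- K -> N
That exhausts the simple backdoor paths. Count: 4.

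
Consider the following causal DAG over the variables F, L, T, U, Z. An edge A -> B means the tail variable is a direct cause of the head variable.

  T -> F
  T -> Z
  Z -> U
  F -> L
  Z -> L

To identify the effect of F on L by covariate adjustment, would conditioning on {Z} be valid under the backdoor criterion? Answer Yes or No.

Backdoor paths from F to L (paths whose first edge points into F):
  P1: F <- T -> Z -> L
Condition 1 (no descendant of F in the set): holds — descendants of F are {L}; none are in {Z}.
Condition 2 (every backdoor path blocked by {Z}):
  P1: blocked at chain node Z ∈ conditioning set.
{Z} satisfies the backdoor criterion.

Yes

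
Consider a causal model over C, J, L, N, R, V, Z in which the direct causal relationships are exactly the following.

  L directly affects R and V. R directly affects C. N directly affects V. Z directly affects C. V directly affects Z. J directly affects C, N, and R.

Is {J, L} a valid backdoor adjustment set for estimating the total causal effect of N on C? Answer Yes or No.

Backdoor paths from N to C (paths whose first edge points into N):
  P1: N <- J -> R <- L -> V -> Z -> C
  P2: N <- J -> R -> C
  P3: N <- J -> C
Condition 1 (no descendant of N in the set): holds — descendants of N are {C, V, Z}; none are in {J, L}.
Condition 2 (every backdoor path blocked by {J, L}):
  P1: blocked at fork node J ∈ conditioning set.
  P2: blocked at fork node J ∈ conditioning set.
  P3: blocked at fork node J ∈ conditioning set.
{J, L} satisfies the backdoor criterion.

Yes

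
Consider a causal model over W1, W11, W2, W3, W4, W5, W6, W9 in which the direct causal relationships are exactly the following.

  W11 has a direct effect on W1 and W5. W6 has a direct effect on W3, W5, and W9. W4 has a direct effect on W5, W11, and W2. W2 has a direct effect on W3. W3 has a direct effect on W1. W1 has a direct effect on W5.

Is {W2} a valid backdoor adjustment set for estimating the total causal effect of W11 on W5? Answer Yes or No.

Backdoor paths from W11 to W5 (paths whose first edge points into W11):
  P1: W11 <- W4 -> W2 -> W3 <- W6 -> W5
  P2: W11 <- W4 -> W2 -> W3 -> W1 -> W5
  P3: W11 <- W4 -> W5
Condition 1 (no descendant of W11 in the set): holds — descendants of W11 are {W1, W5}; none are in {W2}.
Condition 2 (every backdoor path blocked by {W2}):
  P1: blocked at chain node W2 ∈ conditioning set.
  P2: blocked at chain node W2 ∈ conditioning set.
  P3: open — no interior node is in the conditioning set.
{W2} does not satisfy the backdoor criterion.

No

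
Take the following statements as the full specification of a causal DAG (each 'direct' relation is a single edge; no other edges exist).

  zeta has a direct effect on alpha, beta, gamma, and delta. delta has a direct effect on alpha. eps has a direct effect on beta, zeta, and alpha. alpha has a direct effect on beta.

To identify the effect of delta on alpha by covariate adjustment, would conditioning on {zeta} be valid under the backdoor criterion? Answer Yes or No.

Backdoor paths from delta to alpha (paths whose first edge points into delta):
  P1: delta <- zeta <- eps -> alpha
  P2: delta <- zeta <- eps -> beta <- alpha
  P3: delta <- zeta -> alpha
  P4: delta <- zeta -> beta <- eps -> alpha
  P5: delta <- zeta -> beta <- alpha
Condition 1 (no descendant of delta in the set): holds — descendants of delta are {alpha, beta}; none are in {zeta}.
Condition 2 (every backdoor path blocked by {zeta}):
  P1: blocked at chain node zeta ∈ conditioning set.
  P2: blocked at chain node zeta ∈ conditioning set.
  P3: blocked at fork node zeta ∈ conditioning set.
  P4: blocked at fork node zeta ∈ conditioning set.
  P5: blocked at fork node zeta ∈ conditioning set.
{zeta} satisfies the backdoor criterion.

Yes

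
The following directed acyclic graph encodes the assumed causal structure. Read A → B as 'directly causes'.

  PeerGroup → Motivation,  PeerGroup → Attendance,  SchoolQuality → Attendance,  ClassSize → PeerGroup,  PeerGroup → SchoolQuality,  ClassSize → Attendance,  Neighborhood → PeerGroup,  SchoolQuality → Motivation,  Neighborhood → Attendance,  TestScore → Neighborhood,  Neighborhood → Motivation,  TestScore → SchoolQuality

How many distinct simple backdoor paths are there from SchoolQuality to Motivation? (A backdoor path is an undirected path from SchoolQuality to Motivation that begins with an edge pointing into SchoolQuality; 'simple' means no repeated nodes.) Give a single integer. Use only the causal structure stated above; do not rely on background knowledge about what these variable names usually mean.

8

A backdoor path from SchoolQuality to Motivation is any simple undirected path whose first edge points into SchoolQuality (i.e. leaves SchoolQuality via a parent).
Parents of SchoolQuality: {PeerGroup, TestScore}.
Enumerating:
  P1: SchoolQuality <- TestScore -> Neighborhood -> PeerGroup -> Motivation
  P2: SchoolQuality <- TestScore -> Neighborhood -> Motivation
  P3: SchoolQuality <- TestScore -> Neighborhood -> Attendance <- ClassSize -> PeerGroup -> Motivation
  P4: SchoolQuality <- TestScore -> Neighborhood -> Attendance <- PeerGroup -> Motivation
  P5: SchoolQuality <- PeerGroup <- Neighborhood -> Motivation
  P6: SchoolQuality <- PeerGroup <- ClassSize -> Attendance <- Neighborhood -> Motivation
  P7: SchoolQuality <- PeerGroup -> Motivation
  P8: SchoolQuality <- PeerGroup -> Attendance <- Neighborhood -> Motivation
That exhausts the simple backdoor paths. Count: 8.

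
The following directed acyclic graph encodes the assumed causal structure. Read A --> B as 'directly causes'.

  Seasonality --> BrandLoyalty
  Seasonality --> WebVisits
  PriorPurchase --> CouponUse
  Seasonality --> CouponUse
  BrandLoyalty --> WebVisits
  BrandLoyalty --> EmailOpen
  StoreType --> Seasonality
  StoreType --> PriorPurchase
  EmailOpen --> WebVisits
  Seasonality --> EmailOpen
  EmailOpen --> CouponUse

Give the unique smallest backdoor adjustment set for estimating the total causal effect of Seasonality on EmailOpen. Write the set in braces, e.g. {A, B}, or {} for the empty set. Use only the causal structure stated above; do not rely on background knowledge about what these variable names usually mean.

{}

Variables eligible for adjustment (non-descendants of Seasonality, excluding Seasonality and EmailOpen): {PriorPurchase, StoreType}.
Backdoor paths from Seasonality to EmailOpen:
  P1: Seasonality <- StoreType -> PriorPurchase -> CouponUse <- EmailOpen
Each backdoor path contains an unconditioned collider, so every path is already blocked with the empty conditioning set:
  P1: blocked at collider CouponUse (neither it nor any descendant is in the conditioning set).
The empty set is therefore the unique smallest valid set.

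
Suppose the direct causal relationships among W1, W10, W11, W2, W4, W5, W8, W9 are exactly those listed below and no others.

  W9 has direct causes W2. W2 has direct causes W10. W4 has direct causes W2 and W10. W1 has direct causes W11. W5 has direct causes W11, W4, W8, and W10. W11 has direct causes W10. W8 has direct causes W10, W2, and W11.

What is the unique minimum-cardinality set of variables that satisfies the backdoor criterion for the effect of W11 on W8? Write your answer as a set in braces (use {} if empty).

{W10}

Variables eligible for adjustment (non-descendants of W11, excluding W11 and W8): {W10, W2, W4, W9}.
Backdoor paths from W11 to W8:
  P1: W11 <- W10 -> W2 -> W4 -> W5 <- W8
  P2: W11 <- W10 -> W2 -> W8
  P3: W11 <- W10 -> W4 <- W2 -> W8
  P4: W11 <- W10 -> W4 -> W5 <- W8
  P5: W11 <- W10 -> W8
  P6: W11 <- W10 -> W5 <- W4 <- W2 -> W8
  P7: W11 <- W10 -> W5 <- W8
The empty set is not sufficient: P2 (W11 <- W10 -> W2 -> W8) has no collider blocking it and no conditioned non-collider, so it is open.
Try {W10}:
  P1: blocked at fork node W10 ∈ conditioning set.
  P2: blocked at fork node W10 ∈ conditioning set.
  P3: blocked at fork node W10 ∈ conditioning set.
  P4: blocked at fork node W10 ∈ conditioning set.
  P5: blocked at fork node W10 ∈ conditioning set.
  P6: blocked at fork node W10 ∈ conditioning set.
  P7: blocked at fork node W10 ∈ conditioning set.
{W10} contains no descendant of W11 and blocks every backdoor path.
No other singleton works — e.g. {W2} leaves P5 open — so {W10} is the unique smallest valid adjustment set.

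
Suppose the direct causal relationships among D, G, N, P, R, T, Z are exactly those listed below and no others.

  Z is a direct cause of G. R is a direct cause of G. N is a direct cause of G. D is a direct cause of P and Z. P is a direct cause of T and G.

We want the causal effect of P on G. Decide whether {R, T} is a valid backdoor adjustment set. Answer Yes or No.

No

Backdoor paths from P to G (paths whose first edge points into P):
  P1: P <- D -> Z -> G
Condition 1 (no descendant of P in the set): FAILS — T is a descendant of P.
Condition 2 (every backdoor path blocked by {R, T}):
  P1: open — no interior node is in the conditioning set.
{R, T} does not satisfy the backdoor criterion.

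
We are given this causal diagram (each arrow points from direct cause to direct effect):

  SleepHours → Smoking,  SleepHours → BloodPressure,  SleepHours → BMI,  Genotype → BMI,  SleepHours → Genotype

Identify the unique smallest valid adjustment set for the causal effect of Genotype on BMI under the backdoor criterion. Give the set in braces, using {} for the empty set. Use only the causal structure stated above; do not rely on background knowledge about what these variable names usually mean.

{SleepHours}

Variables eligible for adjustment (non-descendants of Genotype, excluding Genotype and BMI): {BloodPressure, SleepHours, Smoking}.
Backdoor paths from Genotype to BMI:
  P1: Genotype <- SleepHours -> BMI
The empty set is not sufficient: P1 (Genotype <- SleepHours -> BMI) has no collider blocking it and no conditioned non-collider, so it is open.
Try {SleepHours}:
  P1: blocked at fork node SleepHours ∈ conditioning set.
{SleepHours} contains no descendant of Genotype and blocks every backdoor path.
No other singleton works — e.g. {BloodPressure} leaves P1 open — so {SleepHours} is the unique smallest valid adjustment set.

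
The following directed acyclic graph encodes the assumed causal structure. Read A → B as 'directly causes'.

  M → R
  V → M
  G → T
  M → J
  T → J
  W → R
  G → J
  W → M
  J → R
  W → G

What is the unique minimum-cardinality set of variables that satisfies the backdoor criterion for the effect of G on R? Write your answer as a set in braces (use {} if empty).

{W}

Variables eligible for adjustment (non-descendants of G, excluding G and R): {M, V, W}.
Backdoor paths from G to R:
  P1: G <- W -> M -> J -> R
  P2: G <- W -> M -> R
  P3: G <- W -> R
The empty set is not sufficient: P1 (G <- W -> M -> J -> R) has no collider blocking it and no conditioned non-collider, so it is open.
Try {W}:
  P1: blocked at fork node W ∈ conditioning set.
  P2: blocked at fork node W ∈ conditioning set.
  P3: blocked at fork node W ∈ conditioning set.
{W} contains no descendant of G and blocks every backdoor path.
No other singleton works — e.g. {V} leaves P1 open — so {W} is the unique smallest valid adjustment set.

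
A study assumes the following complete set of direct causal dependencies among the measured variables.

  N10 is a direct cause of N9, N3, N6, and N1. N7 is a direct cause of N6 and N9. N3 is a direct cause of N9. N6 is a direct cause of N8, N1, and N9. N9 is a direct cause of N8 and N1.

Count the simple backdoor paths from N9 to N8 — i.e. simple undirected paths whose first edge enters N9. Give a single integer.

6

A backdoor path from N9 to N8 is any simple undirected path whose first edge points into N9 (i.e. leaves N9 via a parent).
Parents of N9: {N10, N3, N6, N7}.
Enumerating:
  P1: N9 <- N7 -> N6 -> N8
  P2: N9 <- N10 -> N6 -> N8
  P3: N9 <- N10 -> N1 <- N6 -> N8
  P4: N9 <- N3 <- N10 -> N6 -> N8
  P5: N9 <- N3 <- N10 -> N1 <- N6 -> N8
  P6: N9 <- N6 -> N8
That exhausts the simple backdoor paths. Count: 6.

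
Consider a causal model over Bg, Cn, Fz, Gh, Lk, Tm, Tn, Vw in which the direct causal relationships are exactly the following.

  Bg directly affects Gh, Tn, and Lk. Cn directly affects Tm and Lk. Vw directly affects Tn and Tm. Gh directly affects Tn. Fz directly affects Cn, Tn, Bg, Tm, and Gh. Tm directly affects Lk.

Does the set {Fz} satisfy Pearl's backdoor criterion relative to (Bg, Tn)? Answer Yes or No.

Backdoor paths from Bg to Tn (paths whose first edge points into Bg):
  P1: Bg <- Fz -> Cn -> Tm <- Vw -> Tn
  P2: Bg <- Fz -> Cn -> Lk <- Tm <- Vw -> Tn
  P3: Bg <- Fz -> Gh -> Tn
  P4: Bg <- Fz -> Tm <- Vw -> Tn
  P5: Bg <- Fz -> Tn
Condition 1 (no descendant of Bg in the set): holds — descendants of Bg are {Gh, Lk, Tn}; none are in {Fz}.
Condition 2 (every backdoor path blocked by {Fz}):
  P1: blocked at fork node Fz ∈ conditioning set.
  P2: blocked at fork node Fz ∈ conditioning set.
  P3: blocked at fork node Fz ∈ conditioning set.
  P4: blocked at fork node Fz ∈ conditioning set.
  P5: blocked at fork node Fz ∈ conditioning set.
{Fz} satisfies the backdoor criterion.

Yes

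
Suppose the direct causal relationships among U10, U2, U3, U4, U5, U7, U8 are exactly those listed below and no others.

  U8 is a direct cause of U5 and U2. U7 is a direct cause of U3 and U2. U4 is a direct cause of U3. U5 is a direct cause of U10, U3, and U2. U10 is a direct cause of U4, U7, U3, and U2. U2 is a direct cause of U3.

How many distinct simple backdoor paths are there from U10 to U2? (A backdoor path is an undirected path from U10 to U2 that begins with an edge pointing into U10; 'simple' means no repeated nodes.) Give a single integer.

4

A backdoor path from U10 to U2 is any simple undirected path whose first edge points into U10 (i.e. leaves U10 via a parent).
Parents of U10: {U5}.
Enumerating:
  P1: U10 <- U5 <- U8 -> U2
  P2: U10 <- U5 -> U2
  P3: U10 <- U5 -> U3 <- U7 -> U2
  P4: U10 <- U5 -> U3 <- U2
That exhausts the simple backdoor paths. Count: 4.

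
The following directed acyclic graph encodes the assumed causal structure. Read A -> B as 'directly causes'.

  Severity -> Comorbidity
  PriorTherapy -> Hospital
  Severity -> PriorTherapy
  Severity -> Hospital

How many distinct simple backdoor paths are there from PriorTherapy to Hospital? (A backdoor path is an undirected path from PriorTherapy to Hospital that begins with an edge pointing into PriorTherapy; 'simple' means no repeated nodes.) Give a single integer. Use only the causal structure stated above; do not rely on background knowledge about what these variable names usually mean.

1

A backdoor path from PriorTherapy to Hospital is any simple undirected path whose first edge points into PriorTherapy (i.e. leaves PriorTherapy via a parent).
Parents of PriorTherapy: {Severity}.
Enumerating:
  P1: PriorTherapy <- Severity -> Hospital
That exhausts the simple backdoor paths. Count: 1.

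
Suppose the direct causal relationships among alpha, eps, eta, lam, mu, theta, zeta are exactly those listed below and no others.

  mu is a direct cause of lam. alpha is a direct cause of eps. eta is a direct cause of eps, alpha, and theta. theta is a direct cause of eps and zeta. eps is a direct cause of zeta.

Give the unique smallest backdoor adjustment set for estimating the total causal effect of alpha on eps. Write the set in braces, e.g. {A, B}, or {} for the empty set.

{eta}

Variables eligible for adjustment (non-descendants of alpha, excluding alpha and eps): {eta, lam, mu, theta}.
Backdoor paths from alpha to eps:
  P1: alpha <- eta -> theta -> eps
  P2: alpha <- eta -> theta -> zeta <- eps
  P3: alpha <- eta -> eps
The empty set is not sufficient: P1 (alpha <- eta -> theta -> eps) has no collider blocking it and no conditioned non-collider, so it is open.
Try {eta}:
  P1: blocked at fork node eta ∈ conditioning set.
  P2: blocked at fork node eta ∈ conditioning set.
  P3: blocked at fork node eta ∈ conditioning set.
{eta} contains no descendant of alpha and blocks every backdoor path.
No other singleton works — e.g. {theta} leaves P3 open — so {eta} is the unique smallest valid adjustment set.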